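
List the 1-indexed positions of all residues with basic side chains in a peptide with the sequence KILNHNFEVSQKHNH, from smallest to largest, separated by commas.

The basic amino acids are Lys (K), Arg (R), and His (H).
Matching residues: K1, H5, K12, H13, H15.

1, 5, 12, 13, 15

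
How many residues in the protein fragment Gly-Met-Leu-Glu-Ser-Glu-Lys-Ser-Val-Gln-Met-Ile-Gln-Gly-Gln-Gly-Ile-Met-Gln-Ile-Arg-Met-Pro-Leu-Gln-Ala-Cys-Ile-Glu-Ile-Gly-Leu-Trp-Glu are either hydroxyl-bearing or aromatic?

3

Hydroxyl-bearing: S, T, Y. Aromatic: F, W, Y.
Hydroxyl-bearing residues here: Ser5, Ser8 (2).
Aromatic residues here: Trp33 (1).
(Y belongs to both groups, but none appear in this sequence.) Total = 2 + 1 = 3.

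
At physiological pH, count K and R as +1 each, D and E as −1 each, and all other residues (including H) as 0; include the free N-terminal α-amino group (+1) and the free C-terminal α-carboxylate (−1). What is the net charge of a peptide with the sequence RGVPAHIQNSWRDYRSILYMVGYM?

+2

Positive (K, R): R1, R12, R15 → +3.
Negative (D, E): D13 → −1.
The N-terminus (+1) and C-terminus (−1) cancel.
Net charge = (+3) + (−1) = +2.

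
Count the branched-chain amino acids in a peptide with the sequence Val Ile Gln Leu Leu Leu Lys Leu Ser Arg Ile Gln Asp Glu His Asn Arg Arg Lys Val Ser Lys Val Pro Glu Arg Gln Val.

10

The BCAAs are Val, Leu, and Ile — aliphatic side chains with a branch point.
Matching residues: Val1, Ile2, Leu4, Leu5, Leu6, Leu8, Ile11, Val20, Val23, Val28.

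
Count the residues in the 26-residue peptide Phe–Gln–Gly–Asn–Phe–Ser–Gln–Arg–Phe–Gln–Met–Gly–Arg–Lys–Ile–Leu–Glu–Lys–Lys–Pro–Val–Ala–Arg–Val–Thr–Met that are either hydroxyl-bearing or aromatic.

Hydroxyl-bearing: S, T, Y. Aromatic: F, W, Y.
Hydroxyl-bearing residues here: Ser6, Thr25 (2).
Aromatic residues here: Phe1, Phe5, Phe9 (3).
(Y belongs to both groups, but none appear in this sequence.) Total = 2 + 3 = 5.

5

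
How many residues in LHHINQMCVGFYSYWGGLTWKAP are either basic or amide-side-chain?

Basic: H, K, R. Amide-side-chain: N, Q.
Basic residues here: H2, H3, K21 (3).
Amide-side-chain residues here: N5, Q6 (2).
The two groups share no amino acid, so total = 3 + 2 = 5.

5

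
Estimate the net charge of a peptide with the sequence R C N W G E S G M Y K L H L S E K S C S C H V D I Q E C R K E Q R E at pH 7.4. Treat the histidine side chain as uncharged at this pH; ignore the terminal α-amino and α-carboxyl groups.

0

Near pH 7.4, K and R contribute +1 each, D and E contribute −1 each, and every other side chain (His included, as stated) is uncharged.
Positive (K, R): R1, K11, K17, R29, K30, R33 → +6.
Negative (D, E): E6, E16, D24, E27, E31, E34 → −6.
Net charge = (+6) + (−6) = 0.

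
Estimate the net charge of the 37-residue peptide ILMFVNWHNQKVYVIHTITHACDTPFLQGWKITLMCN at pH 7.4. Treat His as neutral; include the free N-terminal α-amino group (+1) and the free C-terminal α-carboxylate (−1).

Near pH 7.4, K and R contribute +1 each, D and E contribute −1 each, and every other side chain (His included, as stated) is uncharged.
Positive (K, R): K11, K31 → +2.
Negative (D, E): D23 → −1.
The N-terminus (+1) and C-terminus (−1) cancel.
Net charge = (+2) + (−1) = +1.

+1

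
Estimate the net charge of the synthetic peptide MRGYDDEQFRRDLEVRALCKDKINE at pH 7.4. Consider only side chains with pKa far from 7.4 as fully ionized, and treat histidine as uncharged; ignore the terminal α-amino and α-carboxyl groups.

Near pH 7.4, K and R contribute +1 each, D and E contribute −1 each, and every other side chain (His included, as stated) is uncharged.
Positive (K, R): R2, R10, R11, R16, K20, K22 → +6.
Negative (D, E): D5, D6, E7, D12, E14, D21, E25 → −7.
Net charge = (+6) + (−7) = −1.

-1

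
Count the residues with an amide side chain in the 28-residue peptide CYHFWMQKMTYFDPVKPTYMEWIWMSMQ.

2

The amide-side-chain residues are Asn (N) and Gln (Q).
Matching residues: Q7, Q28.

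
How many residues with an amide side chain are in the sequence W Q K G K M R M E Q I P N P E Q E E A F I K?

Asparagine (N) and glutamine (Q) have uncharged amide side chains.
Matching residues: Q2, Q10, N13, Q16.

4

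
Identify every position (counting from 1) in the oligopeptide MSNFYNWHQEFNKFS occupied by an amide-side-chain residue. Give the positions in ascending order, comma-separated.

Matching residues: N3, N6, Q9, N12.

3, 6, 9, 12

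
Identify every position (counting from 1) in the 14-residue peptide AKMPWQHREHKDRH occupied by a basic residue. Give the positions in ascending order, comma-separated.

The basic amino acids are Lys (K), Arg (R), and His (H).
Matching residues: K2, H7, R8, H10, K11, R13, H14.

2, 7, 8, 10, 11, 13, 14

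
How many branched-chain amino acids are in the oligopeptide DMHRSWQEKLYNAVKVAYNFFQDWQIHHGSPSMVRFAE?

5

V, L, and I make up the branched-chain aliphatic group.
Matching residues: L10, V14, V16, I26, V34.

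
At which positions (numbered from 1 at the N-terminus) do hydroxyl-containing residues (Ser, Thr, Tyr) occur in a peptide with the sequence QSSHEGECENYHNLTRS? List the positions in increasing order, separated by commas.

Matching residues: S2, S3, Y11, T15, S17.

2, 3, 11, 15, 17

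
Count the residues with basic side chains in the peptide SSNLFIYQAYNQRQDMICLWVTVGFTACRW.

2

Lysine (K), arginine (R), and histidine (H) have basic, nitrogen-containing side chains.
Matching residues: R13, R29.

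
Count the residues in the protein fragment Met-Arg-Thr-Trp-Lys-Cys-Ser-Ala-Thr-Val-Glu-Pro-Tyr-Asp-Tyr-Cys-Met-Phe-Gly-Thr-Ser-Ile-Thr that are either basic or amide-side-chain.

2

Basic: H, K, R. Amide-side-chain: N, Q.
Basic residues here: Arg2, Lys5 (2).
Amide-side-chain residues here: none (0).
The two groups share no amino acid, so total = 2 + 0 = 2.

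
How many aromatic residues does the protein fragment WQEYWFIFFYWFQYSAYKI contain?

11

F, W, and Y each carry an aromatic ring on the side chain.
Matching residues: W1, Y4, W5, F6, F8, F9, Y10, W11, F12, Y14, Y17.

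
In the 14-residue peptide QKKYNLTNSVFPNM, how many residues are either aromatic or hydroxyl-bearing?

Aromatic: F, W, Y. Hydroxyl-bearing: S, T, Y.
Aromatic residues here: Y4, F11 (2).
Hydroxyl-bearing residues here: Y4, T7, S9 (3).
Y is in both groups, so the 1 Y residue must not be double-counted.
Total = 2 + 3 − 1 = 4.

4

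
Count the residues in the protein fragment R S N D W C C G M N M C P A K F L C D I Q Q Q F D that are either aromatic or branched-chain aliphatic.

5

Aromatic: F, W, Y. Branched-chain aliphatic: I, L, V.
Aromatic residues here: W5, F16, F24 (3).
Branched-chain aliphatic residues here: L17, I20 (2).
The two groups share no amino acid, so total = 3 + 2 = 5.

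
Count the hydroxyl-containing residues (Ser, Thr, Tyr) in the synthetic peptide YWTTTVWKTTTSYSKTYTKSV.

Matching residues: Y1, T3, T4, T5, T9, T10, T11, S12, Y13, S14, T16, Y17, T18, S20.

14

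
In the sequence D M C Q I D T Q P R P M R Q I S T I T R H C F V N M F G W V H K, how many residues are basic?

6

The basic amino acids are Lys (K), Arg (R), and His (H).
Matching residues: R10, R13, R20, H21, H31, K32.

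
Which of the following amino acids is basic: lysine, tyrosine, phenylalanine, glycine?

lysine

The basic amino acids are Lys (K), Arg (R), and His (H).
Of the listed options, only lysine belongs to this group.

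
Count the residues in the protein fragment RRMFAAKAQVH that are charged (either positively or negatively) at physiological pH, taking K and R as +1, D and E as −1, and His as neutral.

Charged side chains at pH ~7.4: K, R (positive); D, E (negative).
Matching residues: R1, R2, K7.

3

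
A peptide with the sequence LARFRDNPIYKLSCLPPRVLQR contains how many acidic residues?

1

Aspartate (D) and glutamate (E) have carboxylic-acid side chains and are the acidic amino acids.
Matching residues: D6.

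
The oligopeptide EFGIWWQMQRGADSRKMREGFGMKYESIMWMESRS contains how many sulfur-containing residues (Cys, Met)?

Matching residues: M8, M17, M23, M29, M31.

5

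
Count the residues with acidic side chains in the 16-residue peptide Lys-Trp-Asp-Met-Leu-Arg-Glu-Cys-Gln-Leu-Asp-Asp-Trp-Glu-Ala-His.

Aspartate (D) and glutamate (E) have carboxylic-acid side chains and are the acidic amino acids.
Matching residues: Asp3, Glu7, Asp11, Asp12, Glu14.

5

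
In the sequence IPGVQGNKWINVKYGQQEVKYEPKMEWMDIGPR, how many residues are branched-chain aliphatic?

6

V, L, and I make up the branched-chain aliphatic group.
Matching residues: I1, V4, I10, V12, V19, I30.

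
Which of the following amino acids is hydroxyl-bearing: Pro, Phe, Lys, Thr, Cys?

Serine (S), threonine (T), and tyrosine (Y) each carry a hydroxyl group on the side chain.
Of the listed options, only Thr belongs to this group.

Thr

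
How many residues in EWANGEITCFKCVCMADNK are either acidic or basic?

Acidic: D, E. Basic: H, K, R.
Acidic residues here: E1, E6, D17 (3).
Basic residues here: K11, K19 (2).
The two groups share no amino acid, so total = 3 + 2 = 5.

5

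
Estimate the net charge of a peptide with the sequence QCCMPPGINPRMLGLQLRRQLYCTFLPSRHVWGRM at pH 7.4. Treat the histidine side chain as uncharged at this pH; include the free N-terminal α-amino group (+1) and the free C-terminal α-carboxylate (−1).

+5

Near pH 7.4, K and R contribute +1 each, D and E contribute −1 each, and every other side chain (His included, as stated) is uncharged.
Positive (K, R): R11, R18, R19, R29, R34 → +5.
Negative (D, E): none → −0.
The N-terminus (+1) and C-terminus (−1) cancel.
Net charge = (+5) + (−0) = +5.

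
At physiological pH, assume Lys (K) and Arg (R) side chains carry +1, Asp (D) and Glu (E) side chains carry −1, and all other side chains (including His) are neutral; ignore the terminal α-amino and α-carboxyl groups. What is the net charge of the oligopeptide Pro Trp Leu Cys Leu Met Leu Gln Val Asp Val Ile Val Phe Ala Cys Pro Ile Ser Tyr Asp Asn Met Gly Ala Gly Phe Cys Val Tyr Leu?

-2

Positive (K, R): none → +0.
Negative (D, E): Asp10, Asp21 → −2.
Net charge = (+0) + (−2) = −2.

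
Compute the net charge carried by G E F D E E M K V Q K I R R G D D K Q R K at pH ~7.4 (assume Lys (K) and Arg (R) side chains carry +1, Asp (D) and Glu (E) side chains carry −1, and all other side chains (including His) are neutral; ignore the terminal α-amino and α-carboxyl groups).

+1

Positive (K, R): K8, K11, R13, R14, K18, R20, K21 → +7.
Negative (D, E): E2, D4, E5, E6, D16, D17 → −6.
Net charge = (+7) + (−6) = +1.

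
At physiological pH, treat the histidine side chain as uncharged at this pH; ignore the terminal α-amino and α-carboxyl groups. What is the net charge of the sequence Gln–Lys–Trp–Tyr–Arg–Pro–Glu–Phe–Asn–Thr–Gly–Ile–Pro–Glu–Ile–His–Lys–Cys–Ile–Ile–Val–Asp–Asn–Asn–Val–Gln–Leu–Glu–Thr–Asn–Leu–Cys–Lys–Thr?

0

At pH ~7.4 the Lys and Arg side chains are protonated (+1), the Asp and Glu side chains are deprotonated (−1), and with His taken as neutral all other side chains carry no charge.
Positive (K, R): Lys2, Arg5, Lys17, Lys33 → +4.
Negative (D, E): Glu7, Glu14, Asp22, Glu28 → −4.
Net charge = (+4) + (−4) = 0.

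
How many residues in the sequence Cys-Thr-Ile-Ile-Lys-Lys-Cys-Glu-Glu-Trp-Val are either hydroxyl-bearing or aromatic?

2

Hydroxyl-bearing: S, T, Y. Aromatic: F, W, Y.
Hydroxyl-bearing residues here: Thr2 (1).
Aromatic residues here: Trp10 (1).
(Y belongs to both groups, but none appear in this sequence.) Total = 1 + 1 = 2.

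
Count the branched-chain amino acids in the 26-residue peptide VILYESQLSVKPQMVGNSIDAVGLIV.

Valine (V), leucine (L), and isoleucine (I) are the branched-chain amino acids.
Matching residues: V1, I2, L3, L8, V10, V15, I19, V22, L24, I25, V26.

11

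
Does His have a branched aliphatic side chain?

No

Valine (V), leucine (L), and isoleucine (I) are the branched-chain amino acids.
Histidine is not in this group.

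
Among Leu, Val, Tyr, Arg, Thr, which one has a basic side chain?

Arg

Lysine (K), arginine (R), and histidine (H) have basic, nitrogen-containing side chains.
Of the listed options, only Arg belongs to this group.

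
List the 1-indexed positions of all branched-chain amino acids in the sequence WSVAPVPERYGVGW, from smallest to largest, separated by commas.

The BCAAs are Val, Leu, and Ile — aliphatic side chains with a branch point.
Matching residues: V3, V6, V12.

3, 6, 12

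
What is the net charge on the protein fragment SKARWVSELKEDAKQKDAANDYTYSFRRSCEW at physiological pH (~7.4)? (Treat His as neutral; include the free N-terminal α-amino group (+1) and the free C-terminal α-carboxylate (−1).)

At pH ~7.4 the Lys and Arg side chains are protonated (+1), the Asp and Glu side chains are deprotonated (−1), and with His taken as neutral all other side chains carry no charge.
Positive (K, R): K2, R4, K10, K14, K16, R27, R28 → +7.
Negative (D, E): E8, E11, D12, D17, D21, E31 → −6.
The N-terminus (+1) and C-terminus (−1) cancel.
Net charge = (+7) + (−6) = +1.

+1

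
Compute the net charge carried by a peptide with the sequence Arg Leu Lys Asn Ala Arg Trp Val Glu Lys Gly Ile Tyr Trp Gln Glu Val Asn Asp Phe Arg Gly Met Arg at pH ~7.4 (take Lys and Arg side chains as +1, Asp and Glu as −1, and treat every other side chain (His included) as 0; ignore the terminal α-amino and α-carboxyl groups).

Positive (K, R): Arg1, Lys3, Arg6, Lys10, Arg21, Arg24 → +6.
Negative (D, E): Glu9, Glu16, Asp19 → −3.
Net charge = (+6) + (−3) = +3.

+3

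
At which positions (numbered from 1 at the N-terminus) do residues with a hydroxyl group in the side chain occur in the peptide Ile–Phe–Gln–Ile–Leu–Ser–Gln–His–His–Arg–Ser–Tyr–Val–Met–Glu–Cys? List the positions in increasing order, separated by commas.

The –OH-bearing residues are Ser, Thr (aliphatic alcohols), and Tyr (phenol).
Matching residues: Ser6, Ser11, Tyr12.

6, 11, 12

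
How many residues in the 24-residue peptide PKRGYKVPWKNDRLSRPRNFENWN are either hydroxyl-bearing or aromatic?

5

Hydroxyl-bearing: S, T, Y. Aromatic: F, W, Y.
Hydroxyl-bearing residues here: Y5, S15 (2).
Aromatic residues here: Y5, W9, F20, W23 (4).
Y is in both groups, so the 1 Y residue must not be double-counted.
Total = 2 + 4 − 1 = 5.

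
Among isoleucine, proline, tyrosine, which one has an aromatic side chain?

tyrosine

F, W, and Y each carry an aromatic ring on the side chain.
Of the listed options, only tyrosine belongs to this group.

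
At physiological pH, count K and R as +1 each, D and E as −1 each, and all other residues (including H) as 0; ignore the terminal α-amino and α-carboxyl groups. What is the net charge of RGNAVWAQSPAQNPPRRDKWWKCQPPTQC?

+4

Positive (K, R): R1, R16, R17, K19, K22 → +5.
Negative (D, E): D18 → −1.
Net charge = (+5) + (−1) = +4.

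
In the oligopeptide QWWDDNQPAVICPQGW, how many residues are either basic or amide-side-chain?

Basic: H, K, R. Amide-side-chain: N, Q.
Basic residues here: none (0).
Amide-side-chain residues here: Q1, N6, Q7, Q14 (4).
The two groups share no amino acid, so total = 0 + 4 = 4.

4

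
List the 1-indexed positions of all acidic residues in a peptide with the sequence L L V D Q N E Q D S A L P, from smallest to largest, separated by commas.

Only D (aspartate) and E (glutamate) carry a side-chain carboxylic acid.
Matching residues: D4, E7, D9.

4, 7, 9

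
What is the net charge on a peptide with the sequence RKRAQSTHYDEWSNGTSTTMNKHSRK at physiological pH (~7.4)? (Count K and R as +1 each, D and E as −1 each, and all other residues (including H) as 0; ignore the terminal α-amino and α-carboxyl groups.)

Positive (K, R): R1, K2, R3, K22, R25, K26 → +6.
Negative (D, E): D10, E11 → −2.
Net charge = (+6) + (−2) = +4.

+4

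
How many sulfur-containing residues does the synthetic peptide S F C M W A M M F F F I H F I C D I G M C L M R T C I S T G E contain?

Only Cys (C) and Met (M) have a sulfur atom in the side chain.
Matching residues: C3, M4, M7, M8, C16, M20, C21, M23, C26.

9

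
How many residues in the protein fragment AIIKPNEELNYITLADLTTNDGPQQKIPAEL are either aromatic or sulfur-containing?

Aromatic: F, W, Y. Sulfur-containing: C, M.
Aromatic residues here: Y11 (1).
Sulfur-containing residues here: none (0).
The two groups share no amino acid, so total = 1 + 0 = 1.

1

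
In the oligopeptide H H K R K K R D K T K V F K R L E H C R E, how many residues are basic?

13

Lysine (K), arginine (R), and histidine (H) have basic, nitrogen-containing side chains.
Matching residues: H1, H2, K3, R4, K5, K6, R7, K9, K11, K14, R15, H18, R20.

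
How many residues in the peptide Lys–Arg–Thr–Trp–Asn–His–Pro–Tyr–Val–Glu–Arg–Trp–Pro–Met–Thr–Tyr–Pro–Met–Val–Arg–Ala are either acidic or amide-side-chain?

2

Acidic: D, E. Amide-side-chain: N, Q.
Acidic residues here: Glu10 (1).
Amide-side-chain residues here: Asn5 (1).
The two groups share no amino acid, so total = 1 + 1 = 2.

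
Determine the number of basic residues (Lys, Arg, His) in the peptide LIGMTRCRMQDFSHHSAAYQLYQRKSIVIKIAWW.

7

Matching residues: R6, R8, H14, H15, R24, K25, K30.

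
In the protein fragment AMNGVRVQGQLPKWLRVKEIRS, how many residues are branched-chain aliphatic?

Valine (V), leucine (L), and isoleucine (I) are the branched-chain amino acids.
Matching residues: V5, V7, L11, L15, V17, I20.

6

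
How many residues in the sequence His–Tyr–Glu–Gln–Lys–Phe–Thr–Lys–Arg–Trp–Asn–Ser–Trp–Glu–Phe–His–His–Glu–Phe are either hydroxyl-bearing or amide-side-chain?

5

Hydroxyl-bearing: S, T, Y. Amide-side-chain: N, Q.
Hydroxyl-bearing residues here: Tyr2, Thr7, Ser12 (3).
Amide-side-chain residues here: Gln4, Asn11 (2).
The two groups share no amino acid, so total = 3 + 2 = 5.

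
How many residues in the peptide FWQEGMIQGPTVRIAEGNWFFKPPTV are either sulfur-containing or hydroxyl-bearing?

3

Sulfur-containing: C, M. Hydroxyl-bearing: S, T, Y.
Sulfur-containing residues here: M6 (1).
Hydroxyl-bearing residues here: T11, T25 (2).
The two groups share no amino acid, so total = 1 + 2 = 3.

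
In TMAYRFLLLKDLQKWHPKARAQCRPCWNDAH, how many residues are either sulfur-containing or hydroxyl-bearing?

Sulfur-containing: C, M. Hydroxyl-bearing: S, T, Y.
Sulfur-containing residues here: M2, C23, C26 (3).
Hydroxyl-bearing residues here: T1, Y4 (2).
The two groups share no amino acid, so total = 3 + 2 = 5.

5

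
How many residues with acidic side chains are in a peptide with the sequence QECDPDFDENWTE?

6

Only D (aspartate) and E (glutamate) carry a side-chain carboxylic acid.
Matching residues: E2, D4, D6, D8, E9, E13.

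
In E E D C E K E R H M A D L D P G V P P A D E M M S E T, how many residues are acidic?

10

Only D (aspartate) and E (glutamate) carry a side-chain carboxylic acid.
Matching residues: E1, E2, D3, E5, E7, D12, D14, D21, E22, E26.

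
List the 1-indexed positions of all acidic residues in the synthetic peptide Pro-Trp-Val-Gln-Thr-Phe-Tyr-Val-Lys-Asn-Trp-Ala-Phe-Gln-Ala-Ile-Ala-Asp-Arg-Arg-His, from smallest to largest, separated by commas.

Only D (aspartate) and E (glutamate) carry a side-chain carboxylic acid.
Matching residues: Asp18.

18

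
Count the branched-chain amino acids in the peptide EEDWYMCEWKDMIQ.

1

V, L, and I make up the branched-chain aliphatic group.
Matching residues: I13.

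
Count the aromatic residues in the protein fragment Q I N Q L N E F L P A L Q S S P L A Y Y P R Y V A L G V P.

Phenylalanine (F), tryptophan (W), and tyrosine (Y) have aromatic ring side chains.
Matching residues: F8, Y19, Y20, Y23.

4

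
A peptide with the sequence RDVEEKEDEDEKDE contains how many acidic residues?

The acidic residues are Asp (D) and Glu (E), whose side chains end in a carboxylate group.
Matching residues: D2, E4, E5, E7, D8, E9, D10, E11, D13, E14.

10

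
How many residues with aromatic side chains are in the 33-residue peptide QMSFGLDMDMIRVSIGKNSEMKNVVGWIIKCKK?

2

The aromatic amino acids are Phe (F, benzyl), Trp (W, indole), and Tyr (Y, phenol).
Matching residues: F4, W27.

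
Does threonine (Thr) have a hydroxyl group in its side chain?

Yes

The –OH-bearing residues are Ser, Thr (aliphatic alcohols), and Tyr (phenol).
Threonine is in this group.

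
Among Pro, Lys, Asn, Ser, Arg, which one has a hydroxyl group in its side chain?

Ser

S, T, and Y are the three residues with a side-chain hydroxyl.
Of the listed options, only Ser belongs to this group.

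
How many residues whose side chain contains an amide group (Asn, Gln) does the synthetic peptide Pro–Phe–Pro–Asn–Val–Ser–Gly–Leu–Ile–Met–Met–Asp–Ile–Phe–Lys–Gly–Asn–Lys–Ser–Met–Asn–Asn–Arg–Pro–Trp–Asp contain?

4

Matching residues: Asn4, Asn17, Asn21, Asn22.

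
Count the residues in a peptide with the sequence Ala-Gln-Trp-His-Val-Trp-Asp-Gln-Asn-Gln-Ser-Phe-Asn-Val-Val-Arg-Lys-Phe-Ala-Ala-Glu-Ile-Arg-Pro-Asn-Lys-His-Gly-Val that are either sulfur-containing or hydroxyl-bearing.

Sulfur-containing: C, M. Hydroxyl-bearing: S, T, Y.
Sulfur-containing residues here: none (0).
Hydroxyl-bearing residues here: Ser11 (1).
The two groups share no amino acid, so total = 0 + 1 = 1.

1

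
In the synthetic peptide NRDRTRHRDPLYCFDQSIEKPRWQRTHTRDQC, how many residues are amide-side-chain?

4

Only N (asparagine) and Q (glutamine) carry a side-chain carboxamide.
Matching residues: N1, Q16, Q24, Q31.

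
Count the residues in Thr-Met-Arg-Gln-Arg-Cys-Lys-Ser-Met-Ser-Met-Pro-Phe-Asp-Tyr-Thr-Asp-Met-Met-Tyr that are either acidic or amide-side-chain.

3

Acidic: D, E. Amide-side-chain: N, Q.
Acidic residues here: Asp14, Asp17 (2).
Amide-side-chain residues here: Gln4 (1).
The two groups share no amino acid, so total = 2 + 1 = 3.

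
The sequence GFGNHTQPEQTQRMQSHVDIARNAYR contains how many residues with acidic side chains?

The acidic residues are Asp (D) and Glu (E), whose side chains end in a carboxylate group.
Matching residues: E9, D19.

2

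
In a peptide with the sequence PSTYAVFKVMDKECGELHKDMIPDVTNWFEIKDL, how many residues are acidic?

Only D (aspartate) and E (glutamate) carry a side-chain carboxylic acid.
Matching residues: D11, E13, E16, D20, D24, E30, D33.

7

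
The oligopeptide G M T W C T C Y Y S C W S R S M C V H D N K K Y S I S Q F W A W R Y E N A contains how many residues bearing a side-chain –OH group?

11

Serine (S), threonine (T), and tyrosine (Y) each carry a hydroxyl group on the side chain.
Matching residues: T3, T6, Y8, Y9, S10, S13, S15, Y24, S25, S27, Y34.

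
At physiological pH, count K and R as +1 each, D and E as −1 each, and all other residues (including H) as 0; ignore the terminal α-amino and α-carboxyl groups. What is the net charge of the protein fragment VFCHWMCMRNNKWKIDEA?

Positive (K, R): R9, K12, K14 → +3.
Negative (D, E): D16, E17 → −2.
Net charge = (+3) + (−2) = +1.

+1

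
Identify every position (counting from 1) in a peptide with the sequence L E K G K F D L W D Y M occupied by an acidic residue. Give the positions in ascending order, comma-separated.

2, 7, 10

The acidic residues are Asp (D) and Glu (E), whose side chains end in a carboxylate group.
Matching residues: E2, D7, D10.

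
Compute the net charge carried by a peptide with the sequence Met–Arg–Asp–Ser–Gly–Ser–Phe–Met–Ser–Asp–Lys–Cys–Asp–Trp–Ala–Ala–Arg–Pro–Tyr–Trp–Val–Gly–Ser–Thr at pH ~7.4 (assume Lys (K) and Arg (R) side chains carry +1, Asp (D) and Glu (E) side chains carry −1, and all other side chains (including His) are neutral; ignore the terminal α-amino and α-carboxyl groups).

Positive (K, R): Arg2, Lys11, Arg17 → +3.
Negative (D, E): Asp3, Asp10, Asp13 → −3.
Net charge = (+3) + (−3) = 0.

0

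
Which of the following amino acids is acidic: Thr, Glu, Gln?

Only D (aspartate) and E (glutamate) carry a side-chain carboxylic acid.
Of the listed options, only Glu belongs to this group.

Glu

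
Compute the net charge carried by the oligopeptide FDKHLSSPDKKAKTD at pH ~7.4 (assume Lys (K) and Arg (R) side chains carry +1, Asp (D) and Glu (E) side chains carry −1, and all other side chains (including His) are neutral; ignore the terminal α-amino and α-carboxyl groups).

Positive (K, R): K3, K10, K11, K13 → +4.
Negative (D, E): D2, D9, D15 → −3.
Net charge = (+4) + (−3) = +1.

+1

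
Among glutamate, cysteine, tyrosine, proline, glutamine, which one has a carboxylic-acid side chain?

glutamate

Aspartate (D) and glutamate (E) have carboxylic-acid side chains and are the acidic amino acids.
Of the listed options, only glutamate belongs to this group.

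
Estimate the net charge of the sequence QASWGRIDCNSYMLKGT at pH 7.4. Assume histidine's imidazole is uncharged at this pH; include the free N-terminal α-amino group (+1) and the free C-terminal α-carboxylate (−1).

At pH ~7.4 the Lys and Arg side chains are protonated (+1), the Asp and Glu side chains are deprotonated (−1), and with His taken as neutral all other side chains carry no charge.
Positive (K, R): R6, K15 → +2.
Negative (D, E): D8 → −1.
The N-terminus (+1) and C-terminus (−1) cancel.
Net charge = (+2) + (−1) = +1.

+1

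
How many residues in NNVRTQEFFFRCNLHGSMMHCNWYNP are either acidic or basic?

5

Acidic: D, E. Basic: H, K, R.
Acidic residues here: E7 (1).
Basic residues here: R4, R11, H15, H20 (4).
The two groups share no amino acid, so total = 1 + 4 = 5.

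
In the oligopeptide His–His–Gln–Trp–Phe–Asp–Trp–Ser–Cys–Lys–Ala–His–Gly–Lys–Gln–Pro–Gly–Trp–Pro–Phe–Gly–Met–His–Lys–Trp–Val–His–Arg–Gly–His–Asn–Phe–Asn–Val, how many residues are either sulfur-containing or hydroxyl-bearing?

3

Sulfur-containing: C, M. Hydroxyl-bearing: S, T, Y.
Sulfur-containing residues here: Cys9, Met22 (2).
Hydroxyl-bearing residues here: Ser8 (1).
The two groups share no amino acid, so total = 2 + 1 = 3.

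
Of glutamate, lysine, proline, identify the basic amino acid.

K, R, and H are the three residues with basic side chains (ε-amine, guanidinium, and imidazole respectively).
Of the listed options, only lysine belongs to this group.

lysine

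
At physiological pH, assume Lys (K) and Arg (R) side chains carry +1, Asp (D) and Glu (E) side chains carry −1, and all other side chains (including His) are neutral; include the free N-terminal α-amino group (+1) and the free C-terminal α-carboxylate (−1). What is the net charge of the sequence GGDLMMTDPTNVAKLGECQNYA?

Positive (K, R): K14 → +1.
Negative (D, E): D3, D8, E17 → −3.
The N-terminus (+1) and C-terminus (−1) cancel.
Net charge = (+1) + (−3) = −2.

-2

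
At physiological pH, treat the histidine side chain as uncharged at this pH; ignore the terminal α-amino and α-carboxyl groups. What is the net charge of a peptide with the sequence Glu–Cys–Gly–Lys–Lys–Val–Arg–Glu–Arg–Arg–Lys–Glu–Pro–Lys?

+4

At pH ~7.4 the Lys and Arg side chains are protonated (+1), the Asp and Glu side chains are deprotonated (−1), and with His taken as neutral all other side chains carry no charge.
Positive (K, R): Lys4, Lys5, Arg7, Arg9, Arg10, Lys11, Lys14 → +7.
Negative (D, E): Glu1, Glu8, Glu12 → −3.
Net charge = (+7) + (−3) = +4.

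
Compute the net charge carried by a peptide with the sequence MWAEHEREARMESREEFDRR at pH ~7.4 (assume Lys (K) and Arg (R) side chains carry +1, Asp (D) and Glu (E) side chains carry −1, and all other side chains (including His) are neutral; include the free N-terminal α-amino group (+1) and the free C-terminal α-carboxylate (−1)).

-2

Positive (K, R): R7, R10, R14, R19, R20 → +5.
Negative (D, E): E4, E6, E8, E12, E15, E16, D18 → −7.
The N-terminus (+1) and C-terminus (−1) cancel.
Net charge = (+5) + (−7) = −2.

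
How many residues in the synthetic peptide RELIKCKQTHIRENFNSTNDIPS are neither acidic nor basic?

Acidic: D, E. Basic: K, R, H. All other residues are neither.
Matching residues: L3, I4, C6, Q8, T9, I11, N14, F15, N16, S17, T18, N19, I21, P22, S23.

15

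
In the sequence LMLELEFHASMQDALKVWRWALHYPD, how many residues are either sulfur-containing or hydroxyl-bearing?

Sulfur-containing: C, M. Hydroxyl-bearing: S, T, Y.
Sulfur-containing residues here: M2, M11 (2).
Hydroxyl-bearing residues here: S10, Y24 (2).
The two groups share no amino acid, so total = 2 + 2 = 4.

4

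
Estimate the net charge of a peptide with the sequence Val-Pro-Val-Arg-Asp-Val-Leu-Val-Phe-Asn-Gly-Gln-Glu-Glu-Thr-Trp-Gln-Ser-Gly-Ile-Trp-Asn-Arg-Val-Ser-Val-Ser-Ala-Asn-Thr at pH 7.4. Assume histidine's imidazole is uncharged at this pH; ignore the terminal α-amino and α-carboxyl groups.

-1

Near pH 7.4, K and R contribute +1 each, D and E contribute −1 each, and every other side chain (His included, as stated) is uncharged.
Positive (K, R): Arg4, Arg23 → +2.
Negative (D, E): Asp5, Glu13, Glu14 → −3.
Net charge = (+2) + (−3) = −1.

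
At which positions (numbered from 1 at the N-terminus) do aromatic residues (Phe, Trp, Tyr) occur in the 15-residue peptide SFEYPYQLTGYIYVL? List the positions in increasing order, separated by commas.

Matching residues: F2, Y4, Y6, Y11, Y13.

2, 4, 6, 11, 13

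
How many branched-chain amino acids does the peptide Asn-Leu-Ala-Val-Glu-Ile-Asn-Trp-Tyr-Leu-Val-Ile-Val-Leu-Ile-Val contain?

10

V, L, and I make up the branched-chain aliphatic group.
Matching residues: Leu2, Val4, Ile6, Leu10, Val11, Ile12, Val13, Leu14, Ile15, Val16.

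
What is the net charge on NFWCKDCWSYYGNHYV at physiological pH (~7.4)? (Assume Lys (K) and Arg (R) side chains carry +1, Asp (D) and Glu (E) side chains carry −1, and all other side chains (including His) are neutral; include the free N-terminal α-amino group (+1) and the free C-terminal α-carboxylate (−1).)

0

Positive (K, R): K5 → +1.
Negative (D, E): D6 → −1.
The N-terminus (+1) and C-terminus (−1) cancel.
Net charge = (+1) + (−1) = 0.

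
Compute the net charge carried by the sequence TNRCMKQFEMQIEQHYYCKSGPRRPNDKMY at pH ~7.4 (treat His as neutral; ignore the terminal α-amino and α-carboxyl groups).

+3

At pH ~7.4 the Lys and Arg side chains are protonated (+1), the Asp and Glu side chains are deprotonated (−1), and with His taken as neutral all other side chains carry no charge.
Positive (K, R): R3, K6, K19, R23, R24, K28 → +6.
Negative (D, E): E9, E13, D27 → −3.
Net charge = (+6) + (−3) = +3.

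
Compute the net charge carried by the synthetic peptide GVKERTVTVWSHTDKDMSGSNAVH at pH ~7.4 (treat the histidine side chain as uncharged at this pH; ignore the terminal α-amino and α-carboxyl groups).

0

At pH ~7.4 the Lys and Arg side chains are protonated (+1), the Asp and Glu side chains are deprotonated (−1), and with His taken as neutral all other side chains carry no charge.
Positive (K, R): K3, R5, K15 → +3.
Negative (D, E): E4, D14, D16 → −3.
Net charge = (+3) + (−3) = 0.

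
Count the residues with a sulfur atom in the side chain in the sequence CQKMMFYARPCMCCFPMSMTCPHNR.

10

Cysteine (C, thiol) and methionine (M, thioether) are the two sulfur-containing amino acids.
Matching residues: C1, M4, M5, C11, M12, C13, C14, M17, M19, C21.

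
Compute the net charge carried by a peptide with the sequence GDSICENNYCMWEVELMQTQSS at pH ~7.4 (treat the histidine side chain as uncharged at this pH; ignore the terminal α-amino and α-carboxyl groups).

-4

At pH ~7.4 the Lys and Arg side chains are protonated (+1), the Asp and Glu side chains are deprotonated (−1), and with His taken as neutral all other side chains carry no charge.
Positive (K, R): none → +0.
Negative (D, E): D2, E6, E13, E15 → −4.
Net charge = (+0) + (−4) = −4.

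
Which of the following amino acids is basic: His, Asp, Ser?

His

The basic amino acids are Lys (K), Arg (R), and His (H).
Of the listed options, only His belongs to this group.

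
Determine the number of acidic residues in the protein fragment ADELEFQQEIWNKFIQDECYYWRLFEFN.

7

Aspartate (D) and glutamate (E) have carboxylic-acid side chains and are the acidic amino acids.
Matching residues: D2, E3, E5, E9, D17, E18, E26.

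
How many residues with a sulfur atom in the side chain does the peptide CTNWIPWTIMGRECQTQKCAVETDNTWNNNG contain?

4

The sulfur-bearing residues are cysteine (–SH) and methionine (–S–CH₃).
Matching residues: C1, M10, C14, C19.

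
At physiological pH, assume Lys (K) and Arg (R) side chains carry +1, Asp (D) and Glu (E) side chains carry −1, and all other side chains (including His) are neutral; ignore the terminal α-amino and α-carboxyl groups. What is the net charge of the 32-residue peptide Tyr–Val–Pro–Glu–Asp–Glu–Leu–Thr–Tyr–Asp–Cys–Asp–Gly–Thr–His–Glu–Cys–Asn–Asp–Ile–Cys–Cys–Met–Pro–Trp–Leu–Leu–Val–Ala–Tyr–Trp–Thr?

-7

Positive (K, R): none → +0.
Negative (D, E): Glu4, Asp5, Glu6, Asp10, Asp12, Glu16, Asp19 → −7.
Net charge = (+0) + (−7) = −7.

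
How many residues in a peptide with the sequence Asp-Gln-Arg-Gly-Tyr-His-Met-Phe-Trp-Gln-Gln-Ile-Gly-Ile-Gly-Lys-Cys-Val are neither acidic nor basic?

14

Acidic: D, E. Basic: K, R, H. All other residues are neither.
Matching residues: Gln2, Gly4, Tyr5, Met7, Phe8, Trp9, Gln10, Gln11, Ile12, Gly13, Ile14, Gly15, Cys17, Val18.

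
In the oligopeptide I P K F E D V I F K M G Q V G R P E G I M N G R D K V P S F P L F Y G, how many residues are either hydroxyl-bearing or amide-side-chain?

Hydroxyl-bearing: S, T, Y. Amide-side-chain: N, Q.
Hydroxyl-bearing residues here: S29, Y34 (2).
Amide-side-chain residues here: Q13, N22 (2).
The two groups share no amino acid, so total = 2 + 2 = 4.

4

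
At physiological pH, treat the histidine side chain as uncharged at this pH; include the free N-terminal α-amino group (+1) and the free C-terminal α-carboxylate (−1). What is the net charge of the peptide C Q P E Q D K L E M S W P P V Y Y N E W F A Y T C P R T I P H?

-2

At pH ~7.4 the Lys and Arg side chains are protonated (+1), the Asp and Glu side chains are deprotonated (−1), and with His taken as neutral all other side chains carry no charge.
Positive (K, R): K7, R27 → +2.
Negative (D, E): E4, D6, E9, E19 → −4.
The N-terminus (+1) and C-terminus (−1) cancel.
Net charge = (+2) + (−4) = −2.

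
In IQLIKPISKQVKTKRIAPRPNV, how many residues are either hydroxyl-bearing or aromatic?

Hydroxyl-bearing: S, T, Y. Aromatic: F, W, Y.
Hydroxyl-bearing residues here: S8, T13 (2).
Aromatic residues here: none (0).
(Y belongs to both groups, but none appear in this sequence.) Total = 2 + 0 = 2.

2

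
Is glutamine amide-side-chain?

Only N (asparagine) and Q (glutamine) carry a side-chain carboxamide.
Glutamine is in this group.

Yes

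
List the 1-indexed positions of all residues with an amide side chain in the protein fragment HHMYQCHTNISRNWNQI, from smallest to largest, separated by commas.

Asparagine (N) and glutamine (Q) have uncharged amide side chains.
Matching residues: Q5, N9, N13, N15, Q16.

5, 9, 13, 15, 16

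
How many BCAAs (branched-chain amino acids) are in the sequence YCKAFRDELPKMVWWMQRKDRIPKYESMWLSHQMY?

V, L, and I make up the branched-chain aliphatic group.
Matching residues: L9, V13, I22, L30.

4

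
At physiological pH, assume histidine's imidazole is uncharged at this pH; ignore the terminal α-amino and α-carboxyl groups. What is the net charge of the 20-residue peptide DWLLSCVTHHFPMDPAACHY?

-2

Near pH 7.4, K and R contribute +1 each, D and E contribute −1 each, and every other side chain (His included, as stated) is uncharged.
Positive (K, R): none → +0.
Negative (D, E): D1, D14 → −2.
Net charge = (+0) + (−2) = −2.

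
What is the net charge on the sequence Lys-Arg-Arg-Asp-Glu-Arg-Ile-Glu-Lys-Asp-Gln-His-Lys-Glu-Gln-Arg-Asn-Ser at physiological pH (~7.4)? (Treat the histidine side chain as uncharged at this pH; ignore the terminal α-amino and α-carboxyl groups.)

+2

At pH ~7.4 the Lys and Arg side chains are protonated (+1), the Asp and Glu side chains are deprotonated (−1), and with His taken as neutral all other side chains carry no charge.
Positive (K, R): Lys1, Arg2, Arg3, Arg6, Lys9, Lys13, Arg16 → +7.
Negative (D, E): Asp4, Glu5, Glu8, Asp10, Glu14 → −5.
Net charge = (+7) + (−5) = +2.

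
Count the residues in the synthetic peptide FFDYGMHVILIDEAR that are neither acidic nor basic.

Acidic: D, E. Basic: K, R, H. All other residues are neither.
Matching residues: F1, F2, Y4, G5, M6, V8, I9, L10, I11, A14.

10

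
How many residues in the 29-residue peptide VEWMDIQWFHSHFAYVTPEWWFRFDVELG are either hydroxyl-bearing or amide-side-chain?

4

Hydroxyl-bearing: S, T, Y. Amide-side-chain: N, Q.
Hydroxyl-bearing residues here: S11, Y15, T17 (3).
Amide-side-chain residues here: Q7 (1).
The two groups share no amino acid, so total = 3 + 1 = 4.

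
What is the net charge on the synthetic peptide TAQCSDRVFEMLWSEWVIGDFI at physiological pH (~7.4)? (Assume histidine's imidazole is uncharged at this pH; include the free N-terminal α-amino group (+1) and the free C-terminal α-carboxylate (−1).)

-3

The side chains ionized at physiological pH are Lys/Arg (+1) and Asp/Glu (−1); with His treated as neutral, nothing else contributes.
Positive (K, R): R7 → +1.
Negative (D, E): D6, E10, E15, D20 → −4.
The N-terminus (+1) and C-terminus (−1) cancel.
Net charge = (+1) + (−4) = −3.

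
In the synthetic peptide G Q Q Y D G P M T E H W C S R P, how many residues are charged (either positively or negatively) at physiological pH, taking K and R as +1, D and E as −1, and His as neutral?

3

Charged side chains at pH ~7.4: K, R (positive); D, E (negative).
Matching residues: D5, E10, R15.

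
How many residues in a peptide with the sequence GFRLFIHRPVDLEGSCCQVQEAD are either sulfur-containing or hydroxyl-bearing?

Sulfur-containing: C, M. Hydroxyl-bearing: S, T, Y.
Sulfur-containing residues here: C16, C17 (2).
Hydroxyl-bearing residues here: S15 (1).
The two groups share no amino acid, so total = 2 + 1 = 3.

3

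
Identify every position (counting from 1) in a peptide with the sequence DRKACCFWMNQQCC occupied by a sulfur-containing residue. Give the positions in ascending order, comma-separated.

5, 6, 9, 13, 14

Matching residues: C5, C6, M9, C13, C14.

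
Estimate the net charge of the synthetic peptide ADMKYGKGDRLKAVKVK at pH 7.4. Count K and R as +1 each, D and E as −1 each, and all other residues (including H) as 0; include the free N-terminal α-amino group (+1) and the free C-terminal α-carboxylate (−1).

+4

Positive (K, R): K4, K7, R10, K12, K15, K17 → +6.
Negative (D, E): D2, D9 → −2.
The N-terminus (+1) and C-terminus (−1) cancel.
Net charge = (+6) + (−2) = +4.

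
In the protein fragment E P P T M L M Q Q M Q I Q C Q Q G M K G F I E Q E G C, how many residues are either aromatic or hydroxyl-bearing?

2

Aromatic: F, W, Y. Hydroxyl-bearing: S, T, Y.
Aromatic residues here: F21 (1).
Hydroxyl-bearing residues here: T4 (1).
(Y belongs to both groups, but none appear in this sequence.) Total = 1 + 1 = 2.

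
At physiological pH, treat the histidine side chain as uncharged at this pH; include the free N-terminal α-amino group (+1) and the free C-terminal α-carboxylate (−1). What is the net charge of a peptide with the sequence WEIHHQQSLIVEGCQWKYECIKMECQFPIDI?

The side chains ionized at physiological pH are Lys/Arg (+1) and Asp/Glu (−1); with His treated as neutral, nothing else contributes.
Positive (K, R): K17, K22 → +2.
Negative (D, E): E2, E12, E19, E24, D30 → −5.
The N-terminus (+1) and C-terminus (−1) cancel.
Net charge = (+2) + (−5) = −3.

-3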